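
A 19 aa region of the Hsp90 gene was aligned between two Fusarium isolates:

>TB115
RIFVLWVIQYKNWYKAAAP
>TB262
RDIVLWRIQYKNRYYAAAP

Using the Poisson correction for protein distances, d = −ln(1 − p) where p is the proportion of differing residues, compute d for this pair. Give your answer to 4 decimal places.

The sequences differ at positions 2 (I/D), 3 (F/I), 7 (V/R), 13 (W/R), 15 (K/Y).
p = 5/19 = 0.263158.
d = −ln(1 − 0.263158) = −ln(0.736842) = 0.3054.

0.3054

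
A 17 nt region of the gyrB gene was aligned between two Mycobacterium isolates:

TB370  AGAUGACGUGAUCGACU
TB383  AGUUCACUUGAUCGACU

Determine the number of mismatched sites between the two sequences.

3

The sequences differ at positions 3 (A/U), 5 (G/C), 8 (G/U).
That gives 3 mismatches out of 17 aligned sites, so the Hamming distance is 3.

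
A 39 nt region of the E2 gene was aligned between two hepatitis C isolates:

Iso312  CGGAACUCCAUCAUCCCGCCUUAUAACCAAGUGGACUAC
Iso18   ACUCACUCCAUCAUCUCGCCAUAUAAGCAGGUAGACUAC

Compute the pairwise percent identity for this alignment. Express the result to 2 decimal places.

76.92%

Mismatches occur at site 1 (C/A), site 2 (G/C), site 3 (G/U), site 4 (A/C), site 16 (C/U), site 21 (U/A), site 27 (C/G), site 30 (A/G), site 33 (G/A).
30 of the 39 sites match, so the percent identity is 30/39 × 100 = 76.92%.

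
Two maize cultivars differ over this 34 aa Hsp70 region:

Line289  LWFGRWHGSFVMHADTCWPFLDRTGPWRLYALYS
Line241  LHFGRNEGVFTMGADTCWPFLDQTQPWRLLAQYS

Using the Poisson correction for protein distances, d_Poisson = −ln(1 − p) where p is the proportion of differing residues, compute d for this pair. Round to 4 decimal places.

0.3483

The sequences differ at positions 2 (W/H), 6 (W/N), 7 (H/E), 9 (S/V), 11 (V/T), 13 (H/G), 23 (R/Q), 25 (G/Q), 30 (Y/L), 32 (L/Q).
p = 10/34 = 0.294118.
d = −ln(1 − 0.294118) = −ln(0.705882) = 0.3483.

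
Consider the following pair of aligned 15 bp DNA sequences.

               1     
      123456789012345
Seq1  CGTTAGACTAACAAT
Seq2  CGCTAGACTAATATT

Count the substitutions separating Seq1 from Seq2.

The sequences differ at positions 3 (T/C), 12 (C/T), 14 (A/T).
That gives 3 mismatches out of 15 aligned sites, so the Hamming distance is 3.

3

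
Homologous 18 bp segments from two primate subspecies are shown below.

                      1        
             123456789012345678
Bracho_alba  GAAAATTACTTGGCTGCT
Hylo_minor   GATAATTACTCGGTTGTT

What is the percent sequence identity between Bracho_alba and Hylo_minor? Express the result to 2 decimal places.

77.78%

Mismatches occur at site 3 (A/T), site 11 (T/C), site 14 (C/T), site 17 (C/T).
14 of the 18 sites match, so the percent identity is 14/18 × 100 = 77.78%.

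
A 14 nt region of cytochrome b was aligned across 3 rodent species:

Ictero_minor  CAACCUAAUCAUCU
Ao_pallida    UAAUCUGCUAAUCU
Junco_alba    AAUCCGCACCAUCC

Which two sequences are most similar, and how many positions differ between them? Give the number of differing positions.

5

Pairwise Hamming distances:
  Ictero_minor vs Ao_pallida: 5
  Ictero_minor vs Junco_alba: 6
  Ao_pallida vs Junco_alba: 9
The smallest is 5, between Ictero_minor and Ao_pallida.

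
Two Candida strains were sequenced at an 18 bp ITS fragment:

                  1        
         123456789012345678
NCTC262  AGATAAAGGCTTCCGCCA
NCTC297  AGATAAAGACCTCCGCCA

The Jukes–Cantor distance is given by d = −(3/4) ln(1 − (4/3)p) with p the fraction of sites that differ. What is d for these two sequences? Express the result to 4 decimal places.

Mismatches occur at site 9 (G/A), site 11 (T/C).
p = 2/18 = 0.111111.
d = −0.75 · ln(1 − (4/3)·0.111111) = −0.75 · ln(0.851852) = −0.75 · (-0.160342) = 0.1203.

0.1203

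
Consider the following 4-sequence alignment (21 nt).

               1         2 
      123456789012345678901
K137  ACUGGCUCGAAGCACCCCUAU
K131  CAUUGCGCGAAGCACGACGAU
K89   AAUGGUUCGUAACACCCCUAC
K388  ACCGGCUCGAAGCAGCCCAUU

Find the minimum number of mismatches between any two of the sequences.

Pairwise Hamming distances:
  K137 vs K131: 7
  K137 vs K89: 5
  K137 vs K388: 4
  K131 vs K89: 10
  K131 vs K388: 10
  K89 vs K388: 9
The smallest is 4, between K137 and K388.

4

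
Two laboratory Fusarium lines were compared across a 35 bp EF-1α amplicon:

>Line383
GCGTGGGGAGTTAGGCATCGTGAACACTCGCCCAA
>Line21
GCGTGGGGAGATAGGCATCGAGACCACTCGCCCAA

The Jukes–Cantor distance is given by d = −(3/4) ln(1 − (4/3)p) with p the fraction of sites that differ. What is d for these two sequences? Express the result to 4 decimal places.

The sequences differ at positions 11 (T/A), 21 (T/A), 24 (A/C).
p = 3/35 = 0.085714.
d = −0.75 · ln(1 − (4/3)·0.085714) = −0.75 · ln(0.885715) = −0.75 · (-0.121360) = 0.0910.

0.0910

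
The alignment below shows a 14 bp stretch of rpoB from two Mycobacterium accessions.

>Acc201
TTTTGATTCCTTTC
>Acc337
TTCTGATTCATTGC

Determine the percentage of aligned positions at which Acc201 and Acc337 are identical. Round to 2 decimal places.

78.57%

Mismatches occur at site 3 (T↔C), site 10 (C↔A), site 13 (T↔G).
11 of the 14 sites match, so the percent identity is 11/14 × 100 = 78.57%.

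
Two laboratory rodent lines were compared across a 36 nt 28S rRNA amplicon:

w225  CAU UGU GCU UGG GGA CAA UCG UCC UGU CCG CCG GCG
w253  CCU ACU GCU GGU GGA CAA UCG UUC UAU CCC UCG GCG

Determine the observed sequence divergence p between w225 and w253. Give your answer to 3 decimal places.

0.250

Differing sites — 2:A/C; 4:U/A; 5:G/C; 10:U/G; 12:G/U; 23:C/U; 26:G/A; 30:G/C; 31:C/U.
There are 9 differences over 36 sites, so p = 9/36 = 0.250.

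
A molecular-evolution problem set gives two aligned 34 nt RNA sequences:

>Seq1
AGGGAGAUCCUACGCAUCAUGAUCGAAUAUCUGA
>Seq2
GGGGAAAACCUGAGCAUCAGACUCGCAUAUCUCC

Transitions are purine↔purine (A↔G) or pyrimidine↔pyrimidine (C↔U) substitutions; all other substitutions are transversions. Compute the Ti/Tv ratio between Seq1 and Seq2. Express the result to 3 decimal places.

0.571

Mismatches occur at site 1 (A/G, transition), site 6 (G/A, transition), site 8 (U/A, transversion), site 12 (A/G, transition), site 13 (C/A, transversion), site 20 (U/G, transversion), site 21 (G/A, transition), site 22 (A/C, transversion), site 26 (A/C, transversion), site 33 (G/C, transversion), site 34 (A/C, transversion).
Of the 11 differences, 4 transitions and 7 transversions, so Ti/Tv = 4/7 = 0.571.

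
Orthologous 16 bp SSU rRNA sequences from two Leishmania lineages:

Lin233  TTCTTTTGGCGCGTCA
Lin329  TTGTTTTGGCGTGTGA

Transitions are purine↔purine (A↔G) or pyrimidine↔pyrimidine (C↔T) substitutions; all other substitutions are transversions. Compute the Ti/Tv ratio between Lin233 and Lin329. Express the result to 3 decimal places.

Mismatches occur at site 3 (C→G, transversion), site 12 (C→T, transition), site 15 (C→G, transversion).
Of the 3 differences, 1 transition and 2 transversions, so Ti/Tv = 1/2 = 0.500.

0.500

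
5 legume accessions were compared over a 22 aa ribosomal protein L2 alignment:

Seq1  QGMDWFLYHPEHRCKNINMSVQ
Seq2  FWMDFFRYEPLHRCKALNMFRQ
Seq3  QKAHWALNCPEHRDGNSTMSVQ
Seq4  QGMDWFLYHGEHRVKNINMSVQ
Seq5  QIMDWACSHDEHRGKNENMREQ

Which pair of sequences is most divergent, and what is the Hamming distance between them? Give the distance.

Pairwise Hamming distances:
  Seq1 vs Seq2: 10
  Seq1 vs Seq3: 10
  Seq1 vs Seq4: 2
  Seq1 vs Seq5: 9
  Seq2 vs Seq3: 17
  Seq2 vs Seq4: 12
  Seq2 vs Seq5: 14
  Seq3 vs Seq4: 11
  Seq3 vs Seq5: 13
  Seq4 vs Seq5: 9
The largest is 17, between Seq2 and Seq3.

17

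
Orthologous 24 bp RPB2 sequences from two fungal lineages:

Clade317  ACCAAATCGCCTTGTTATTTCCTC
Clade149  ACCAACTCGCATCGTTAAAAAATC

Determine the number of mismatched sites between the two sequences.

The sequences differ at positions 6 (A/C), 11 (C/A), 13 (T/C), 18 (T/A), 19 (T/A), 20 (T/A), 21 (C/A), 22 (C/A).
That gives 8 mismatches out of 24 aligned sites, so the Hamming distance is 8.

8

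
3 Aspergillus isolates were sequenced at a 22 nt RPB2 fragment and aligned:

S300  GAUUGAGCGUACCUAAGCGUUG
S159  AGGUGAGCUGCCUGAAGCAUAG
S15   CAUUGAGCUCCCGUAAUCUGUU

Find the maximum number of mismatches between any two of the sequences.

Pairwise Hamming distances:
  S300 vs S159: 10
  S300 vs S15: 9
  S159 vs S15: 11
The largest is 11, between S159 and S15.

11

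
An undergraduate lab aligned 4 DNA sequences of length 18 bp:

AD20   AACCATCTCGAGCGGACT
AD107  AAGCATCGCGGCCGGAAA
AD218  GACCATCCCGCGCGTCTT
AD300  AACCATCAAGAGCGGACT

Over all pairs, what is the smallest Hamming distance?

Pairwise Hamming distances:
  AD20 vs AD107: 6
  AD20 vs AD218: 6
  AD20 vs AD300: 2
  AD107 vs AD218: 9
  AD107 vs AD300: 7
  AD218 vs AD300: 7
The smallest is 2, between AD20 and AD300.

2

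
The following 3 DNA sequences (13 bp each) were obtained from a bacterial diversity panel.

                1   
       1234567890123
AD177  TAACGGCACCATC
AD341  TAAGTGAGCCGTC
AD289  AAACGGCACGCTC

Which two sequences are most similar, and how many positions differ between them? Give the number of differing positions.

3

Pairwise Hamming distances:
  AD177 vs AD341: 5
  AD177 vs AD289: 3
  AD341 vs AD289: 7
The smallest is 3, between AD177 and AD289.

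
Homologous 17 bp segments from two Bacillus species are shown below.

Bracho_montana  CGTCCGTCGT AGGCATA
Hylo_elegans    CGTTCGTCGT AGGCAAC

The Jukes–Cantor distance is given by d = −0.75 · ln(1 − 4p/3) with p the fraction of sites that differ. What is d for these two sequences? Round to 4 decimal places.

Differing sites — 4:C/T; 16:T/A; 17:A/C.
p = 3/17 = 0.176471.
d = −0.75 · ln(1 − (4/3)·0.176471) = −0.75 · ln(0.764705) = −0.75 · (-0.268265) = 0.2012.

0.2012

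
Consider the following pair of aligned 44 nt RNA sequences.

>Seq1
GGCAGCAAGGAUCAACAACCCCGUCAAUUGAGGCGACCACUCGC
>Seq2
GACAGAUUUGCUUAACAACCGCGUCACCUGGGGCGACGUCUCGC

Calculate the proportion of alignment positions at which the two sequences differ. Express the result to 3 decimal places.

The sequences differ at positions 2 (G/A), 6 (C/A), 7 (A/U), 8 (A/U), 9 (G/U), 11 (A/C), 13 (C/U), 21 (C/G), 27 (A/C), 28 (U/C), 31 (A/G), 38 (C/G), 39 (A/U).
There are 13 differences over 44 sites, so p = 13/44 = 0.295.

0.295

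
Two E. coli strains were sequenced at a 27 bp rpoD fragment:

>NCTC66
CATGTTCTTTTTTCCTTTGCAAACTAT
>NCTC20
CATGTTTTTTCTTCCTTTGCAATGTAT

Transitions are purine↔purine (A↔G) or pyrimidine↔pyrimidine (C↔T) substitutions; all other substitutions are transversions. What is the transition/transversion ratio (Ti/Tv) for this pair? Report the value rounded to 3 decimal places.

Differing sites — 7:C/T (Ti); 11:T/C (Ti); 23:A/T (Tv); 24:C/G (Tv).
Of the 4 differences, 2 transitions and 2 transversions, so Ti/Tv = 2/2 = 1.000.

1.000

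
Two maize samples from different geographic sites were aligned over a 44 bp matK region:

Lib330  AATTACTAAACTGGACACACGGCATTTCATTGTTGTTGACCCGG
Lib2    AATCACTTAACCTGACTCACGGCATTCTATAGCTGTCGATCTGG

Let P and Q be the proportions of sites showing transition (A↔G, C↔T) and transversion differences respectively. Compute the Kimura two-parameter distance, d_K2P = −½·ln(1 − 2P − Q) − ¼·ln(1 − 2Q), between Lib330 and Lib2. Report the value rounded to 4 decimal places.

0.3532

Differing sites — 4:T/C (Ti); 8:A/T (Tv); 12:T/C (Ti); 13:G/T (Tv); 17:A/T (Tv); 27:T/C (Ti); 28:C/T (Ti); 31:T/A (Tv); 33:T/C (Ti); 37:T/C (Ti); 40:C/T (Ti); 42:C/T (Ti).
Of the 12 differences, 8 transitions and 4 transversions over 44 sites: P = 8/44 = 0.181818, Q = 4/44 = 0.090909.
d = −0.5·ln(0.545455) − 0.25·ln(0.818182) = −0.5·(-0.606135) − 0.25·(-0.200670) = 0.3532.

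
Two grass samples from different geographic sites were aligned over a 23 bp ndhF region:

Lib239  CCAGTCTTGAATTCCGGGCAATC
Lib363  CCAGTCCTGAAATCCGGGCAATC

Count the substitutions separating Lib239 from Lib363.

The sequences differ at positions 7 (T/C), 12 (T/A).
That gives 2 mismatches out of 23 aligned sites, so the Hamming distance is 2.

2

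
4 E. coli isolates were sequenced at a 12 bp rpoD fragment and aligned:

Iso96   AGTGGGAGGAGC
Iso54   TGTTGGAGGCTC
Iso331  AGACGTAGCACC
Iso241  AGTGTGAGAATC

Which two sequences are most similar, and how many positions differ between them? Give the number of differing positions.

3

Pairwise Hamming distances:
  Iso96 vs Iso54: 4
  Iso96 vs Iso331: 5
  Iso96 vs Iso241: 3
  Iso54 vs Iso331: 7
  Iso54 vs Iso241: 5
  Iso331 vs Iso241: 6
The smallest is 3, between Iso96 and Iso241.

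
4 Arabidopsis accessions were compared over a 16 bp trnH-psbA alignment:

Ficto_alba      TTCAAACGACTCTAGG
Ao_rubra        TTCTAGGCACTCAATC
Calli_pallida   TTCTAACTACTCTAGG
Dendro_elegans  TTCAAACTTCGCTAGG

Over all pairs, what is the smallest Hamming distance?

2

Pairwise Hamming distances:
  Ficto_alba vs Ao_rubra: 7
  Ficto_alba vs Calli_pallida: 2
  Ficto_alba vs Dendro_elegans: 3
  Ao_rubra vs Calli_pallida: 6
  Ao_rubra vs Dendro_elegans: 9
  Calli_pallida vs Dendro_elegans: 3
The smallest is 2, between Ficto_alba and Calli_pallida.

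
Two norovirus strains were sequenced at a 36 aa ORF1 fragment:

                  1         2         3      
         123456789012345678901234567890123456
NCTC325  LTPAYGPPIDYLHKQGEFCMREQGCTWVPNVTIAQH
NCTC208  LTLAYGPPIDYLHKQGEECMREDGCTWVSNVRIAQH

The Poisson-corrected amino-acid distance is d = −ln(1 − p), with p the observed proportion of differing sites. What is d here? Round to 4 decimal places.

0.1495

Mismatches occur at site 3 (P/L), site 18 (F/E), site 23 (Q/D), site 29 (P/S), site 32 (T/R).
p = 5/36 = 0.138889.
d = −ln(1 − 0.138889) = −ln(0.861111) = 0.1495.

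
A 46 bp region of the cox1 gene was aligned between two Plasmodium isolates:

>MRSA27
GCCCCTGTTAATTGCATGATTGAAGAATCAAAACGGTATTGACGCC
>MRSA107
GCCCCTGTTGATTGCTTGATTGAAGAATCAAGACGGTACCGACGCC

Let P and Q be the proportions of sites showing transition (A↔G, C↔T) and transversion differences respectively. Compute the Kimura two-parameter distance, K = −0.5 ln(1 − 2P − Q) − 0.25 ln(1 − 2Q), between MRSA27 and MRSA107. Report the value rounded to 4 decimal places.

0.1200

Differing sites — 10:A/G (Ti); 16:A/T (Tv); 32:A/G (Ti); 39:T/C (Ti); 40:T/C (Ti).
Of the 5 differences, 4 transitions and 1 transversion over 46 sites: P = 4/46 = 0.086957, Q = 1/46 = 0.021739.
d = −0.5·ln(0.804347) − 0.25·ln(0.956522) = −0.5·(-0.217725) − 0.25·(-0.044451) = 0.1200.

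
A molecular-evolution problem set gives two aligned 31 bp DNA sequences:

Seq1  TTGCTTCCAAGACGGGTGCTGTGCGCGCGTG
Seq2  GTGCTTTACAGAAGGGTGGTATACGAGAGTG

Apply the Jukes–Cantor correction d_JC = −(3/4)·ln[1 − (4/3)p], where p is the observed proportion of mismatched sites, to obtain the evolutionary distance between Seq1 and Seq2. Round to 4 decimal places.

The sequences differ at positions 1 (T/G), 7 (C/T), 8 (C/A), 9 (A/C), 13 (C/A), 19 (C/G), 21 (G/A), 23 (G/A), 26 (C/A), 28 (C/A).
p = 10/31 = 0.322581.
d = −0.75 · ln(1 − (4/3)·0.322581) = −0.75 · ln(0.569892) = −0.75 · (-0.562308) = 0.4217.

0.4217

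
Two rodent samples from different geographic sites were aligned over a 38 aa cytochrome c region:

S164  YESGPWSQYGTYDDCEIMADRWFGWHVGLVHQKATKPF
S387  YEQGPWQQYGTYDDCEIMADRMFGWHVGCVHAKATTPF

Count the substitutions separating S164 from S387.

The sequences differ at positions 3 (S/Q), 7 (S/Q), 22 (W/M), 29 (L/C), 32 (Q/A), 36 (K/T).
That gives 6 mismatches out of 38 aligned sites, so the Hamming distance is 6.

6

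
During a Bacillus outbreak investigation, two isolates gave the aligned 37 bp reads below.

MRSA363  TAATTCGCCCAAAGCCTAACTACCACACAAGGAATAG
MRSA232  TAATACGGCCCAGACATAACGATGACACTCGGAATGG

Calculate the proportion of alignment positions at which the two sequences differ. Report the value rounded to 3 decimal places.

0.324

The sequences differ at positions 5 (T/A), 8 (C/G), 11 (A/C), 13 (A/G), 14 (G/A), 16 (C/A), 21 (T/G), 23 (C/T), 24 (C/G), 29 (A/T), 30 (A/C), 36 (A/G).
There are 12 differences over 37 sites, so p = 12/37 = 0.324.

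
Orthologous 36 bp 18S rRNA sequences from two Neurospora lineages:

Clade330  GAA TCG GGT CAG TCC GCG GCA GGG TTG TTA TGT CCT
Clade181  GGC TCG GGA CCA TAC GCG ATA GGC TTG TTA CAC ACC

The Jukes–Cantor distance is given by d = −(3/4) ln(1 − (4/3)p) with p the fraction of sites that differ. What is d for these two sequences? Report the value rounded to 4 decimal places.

The sequences differ at positions 2 (A/G), 3 (A/C), 9 (T/A), 11 (A/C), 12 (G/A), 14 (C/A), 19 (G/A), 20 (C/T), 24 (G/C), 31 (T/C), 32 (G/A), 33 (T/C), 34 (C/A), 36 (T/C).
p = 14/36 = 0.388889.
d = −0.75 · ln(1 − (4/3)·0.388889) = −0.75 · ln(0.481481) = −0.75 · (-0.730889) = 0.5482.

0.5482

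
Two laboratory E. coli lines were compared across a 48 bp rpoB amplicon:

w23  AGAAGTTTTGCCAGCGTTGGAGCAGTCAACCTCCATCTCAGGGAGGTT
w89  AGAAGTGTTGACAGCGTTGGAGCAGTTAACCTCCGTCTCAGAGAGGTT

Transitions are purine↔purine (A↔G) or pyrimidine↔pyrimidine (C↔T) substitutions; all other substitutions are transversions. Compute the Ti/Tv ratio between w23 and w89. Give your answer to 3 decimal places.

1.500

The sequences differ at positions 7 (T/G, transversion), 11 (C/A, transversion), 27 (C/T, transition), 35 (A/G, transition), 42 (G/A, transition).
Of the 5 differences, 3 transitions and 2 transversions, so Ti/Tv = 3/2 = 1.500.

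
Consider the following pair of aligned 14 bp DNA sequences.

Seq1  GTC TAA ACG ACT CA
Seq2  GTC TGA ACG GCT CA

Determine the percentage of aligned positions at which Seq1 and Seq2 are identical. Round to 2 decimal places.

Differing sites — 5:A/G; 10:A/G.
12 of the 14 sites match, so the percent identity is 12/14 × 100 = 85.71%.

85.71%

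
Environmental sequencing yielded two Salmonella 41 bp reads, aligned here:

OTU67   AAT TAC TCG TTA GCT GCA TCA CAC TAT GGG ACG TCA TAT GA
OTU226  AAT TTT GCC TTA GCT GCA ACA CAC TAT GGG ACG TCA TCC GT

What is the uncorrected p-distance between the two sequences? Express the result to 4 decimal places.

Mismatches occur at site 5 (A/T), site 6 (C/T), site 7 (T/G), site 9 (G/C), site 19 (T/A), site 38 (A/C), site 39 (T/C), site 41 (A/T).
There are 8 differences over 41 sites, so p = 8/41 = 0.1951.

0.1951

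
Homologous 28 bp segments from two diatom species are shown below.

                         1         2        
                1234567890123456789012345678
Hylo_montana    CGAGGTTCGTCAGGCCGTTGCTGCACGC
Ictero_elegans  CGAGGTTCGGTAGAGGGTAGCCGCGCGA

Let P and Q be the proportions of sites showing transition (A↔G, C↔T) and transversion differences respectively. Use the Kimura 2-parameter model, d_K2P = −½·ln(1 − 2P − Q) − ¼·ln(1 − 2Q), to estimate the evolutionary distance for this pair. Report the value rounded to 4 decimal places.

0.4225

Differing sites — 10:T/G (Tv); 11:C/T (Ti); 14:G/A (Ti); 15:C/G (Tv); 16:C/G (Tv); 19:T/A (Tv); 22:T/C (Ti); 25:A/G (Ti); 28:C/A (Tv).
Of the 9 differences, 4 transitions and 5 transversions over 28 sites: P = 4/28 = 0.142857, Q = 5/28 = 0.178571.
d = −0.5·ln(0.535715) − 0.25·ln(0.642858) = −0.5·(-0.624153) − 0.25·(-0.441831) = 0.4225.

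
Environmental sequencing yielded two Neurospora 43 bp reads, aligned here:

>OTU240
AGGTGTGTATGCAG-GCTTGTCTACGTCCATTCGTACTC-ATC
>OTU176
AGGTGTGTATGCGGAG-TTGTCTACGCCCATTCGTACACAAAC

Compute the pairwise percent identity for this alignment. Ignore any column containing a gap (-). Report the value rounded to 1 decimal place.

90.0%

Excluding the 3 gap columns leaves 40 comparable sites.
Differing sites — 13:A/G; 27:T/C; 38:T/A; 42:T/A.
36 of the 40 comparable sites match, so the percent identity is 36/40 × 100 = 90.0%.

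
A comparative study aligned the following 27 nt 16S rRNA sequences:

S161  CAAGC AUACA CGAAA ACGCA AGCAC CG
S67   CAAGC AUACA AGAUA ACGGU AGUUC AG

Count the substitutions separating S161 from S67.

7

Mismatches occur at site 11 (C→A), site 14 (A→U), site 19 (C→G), site 20 (A→U), site 23 (C→U), site 24 (A→U), site 26 (C→A).
That gives 7 mismatches out of 27 aligned sites, so the Hamming distance is 7.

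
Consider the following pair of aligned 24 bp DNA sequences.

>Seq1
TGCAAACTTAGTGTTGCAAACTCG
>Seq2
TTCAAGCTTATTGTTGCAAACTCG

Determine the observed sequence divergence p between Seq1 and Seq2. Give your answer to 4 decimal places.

Mismatches occur at site 2 (G→T), site 6 (A→G), site 11 (G→T).
There are 3 differences over 24 sites, so p = 3/24 = 0.1250.

0.1250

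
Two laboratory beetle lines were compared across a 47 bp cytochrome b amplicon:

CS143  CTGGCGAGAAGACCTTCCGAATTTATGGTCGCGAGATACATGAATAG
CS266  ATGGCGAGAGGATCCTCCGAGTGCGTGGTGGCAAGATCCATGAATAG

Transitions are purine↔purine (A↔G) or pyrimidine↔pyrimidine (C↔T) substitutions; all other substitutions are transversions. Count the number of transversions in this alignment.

The sequences differ at positions 1 (C/A, transversion), 10 (A/G, transition), 13 (C/T, transition), 15 (T/C, transition), 21 (A/G, transition), 23 (T/G, transversion), 24 (T/C, transition), 25 (A/G, transition), 30 (C/G, transversion), 33 (G/A, transition), 38 (A/C, transversion).
Of the 11 differences, 7 transitions and 4 transversions, so the answer is 4.

4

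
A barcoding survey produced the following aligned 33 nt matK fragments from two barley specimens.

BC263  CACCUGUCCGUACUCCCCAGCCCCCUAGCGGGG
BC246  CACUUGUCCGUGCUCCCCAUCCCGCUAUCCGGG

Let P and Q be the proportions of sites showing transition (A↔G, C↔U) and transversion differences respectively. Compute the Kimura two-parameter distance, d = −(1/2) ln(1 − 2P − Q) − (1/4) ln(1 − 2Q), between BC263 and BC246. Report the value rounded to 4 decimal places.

0.2082

Mismatches occur at site 4 (C→U, transition), site 12 (A→G, transition), site 20 (G→U, transversion), site 24 (C→G, transversion), site 28 (G→U, transversion), site 30 (G→C, transversion).
Of the 6 differences, 2 transitions and 4 transversions over 33 sites: P = 2/33 = 0.060606, Q = 4/33 = 0.121212.
d = −0.5·ln(0.757576) − 0.25·ln(0.757576) = −0.5·(-0.277631) − 0.25·(-0.277631) = 0.2082.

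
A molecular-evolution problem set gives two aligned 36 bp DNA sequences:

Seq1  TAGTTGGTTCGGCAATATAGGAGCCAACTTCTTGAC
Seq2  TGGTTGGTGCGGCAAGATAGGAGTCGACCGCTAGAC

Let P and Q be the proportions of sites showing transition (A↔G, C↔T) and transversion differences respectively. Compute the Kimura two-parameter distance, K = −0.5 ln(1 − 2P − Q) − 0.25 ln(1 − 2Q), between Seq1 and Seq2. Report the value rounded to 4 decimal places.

0.2656

Differing sites — 2:A/G (Ti); 9:T/G (Tv); 16:T/G (Tv); 24:C/T (Ti); 26:A/G (Ti); 29:T/C (Ti); 30:T/G (Tv); 33:T/A (Tv).
Of the 8 differences, 4 transitions and 4 transversions over 36 sites: P = 4/36 = 0.111111, Q = 4/36 = 0.111111.
d = −0.5·ln(0.666667) − 0.25·ln(0.777778) = −0.5·(-0.405465) − 0.25·(-0.251314) = 0.2656.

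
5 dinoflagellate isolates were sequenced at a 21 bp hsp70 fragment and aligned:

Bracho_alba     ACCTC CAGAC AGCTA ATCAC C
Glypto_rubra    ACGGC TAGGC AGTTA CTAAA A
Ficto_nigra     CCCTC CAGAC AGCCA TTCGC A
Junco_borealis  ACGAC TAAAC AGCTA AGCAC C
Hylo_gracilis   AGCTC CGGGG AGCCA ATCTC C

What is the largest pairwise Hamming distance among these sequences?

Pairwise Hamming distances:
  Bracho_alba vs Glypto_rubra: 9
  Bracho_alba vs Ficto_nigra: 5
  Bracho_alba vs Junco_borealis: 5
  Bracho_alba vs Hylo_gracilis: 6
  Glypto_rubra vs Ficto_nigra: 11
  Glypto_rubra vs Junco_borealis: 9
  Glypto_rubra vs Hylo_gracilis: 13
  Ficto_nigra vs Junco_borealis: 10
  Ficto_nigra vs Hylo_gracilis: 8
  Junco_borealis vs Hylo_gracilis: 11
The largest is 13, between Glypto_rubra and Hylo_gracilis.

13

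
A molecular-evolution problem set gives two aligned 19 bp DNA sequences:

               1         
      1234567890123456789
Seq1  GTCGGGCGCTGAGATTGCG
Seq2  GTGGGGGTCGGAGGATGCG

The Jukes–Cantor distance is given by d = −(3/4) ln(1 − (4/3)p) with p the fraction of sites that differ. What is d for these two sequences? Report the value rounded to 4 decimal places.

Mismatches occur at site 3 (C→G), site 7 (C→G), site 8 (G→T), site 10 (T→G), site 14 (A→G), site 15 (T→A).
p = 6/19 = 0.315789.
d = −0.75 · ln(1 − (4/3)·0.315789) = −0.75 · ln(0.578948) = −0.75 · (-0.546543) = 0.4099.

0.4099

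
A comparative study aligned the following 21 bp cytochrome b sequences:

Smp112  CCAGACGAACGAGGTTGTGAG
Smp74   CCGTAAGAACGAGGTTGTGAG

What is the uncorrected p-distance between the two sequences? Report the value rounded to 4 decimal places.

The sequences differ at positions 3 (A/G), 4 (G/T), 6 (C/A).
There are 3 differences over 21 sites, so p = 3/21 = 0.1429.

0.1429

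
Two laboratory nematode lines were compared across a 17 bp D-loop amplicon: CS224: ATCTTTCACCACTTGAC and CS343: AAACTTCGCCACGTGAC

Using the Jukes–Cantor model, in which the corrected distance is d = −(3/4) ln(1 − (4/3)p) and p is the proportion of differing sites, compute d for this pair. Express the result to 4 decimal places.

Differing sites — 2:T/A; 3:C/A; 4:T/C; 8:A/G; 13:T/G.
p = 5/17 = 0.294118.
d = −0.75 · ln(1 − (4/3)·0.294118) = −0.75 · ln(0.607843) = −0.75 · (-0.497839) = 0.3734.

0.3734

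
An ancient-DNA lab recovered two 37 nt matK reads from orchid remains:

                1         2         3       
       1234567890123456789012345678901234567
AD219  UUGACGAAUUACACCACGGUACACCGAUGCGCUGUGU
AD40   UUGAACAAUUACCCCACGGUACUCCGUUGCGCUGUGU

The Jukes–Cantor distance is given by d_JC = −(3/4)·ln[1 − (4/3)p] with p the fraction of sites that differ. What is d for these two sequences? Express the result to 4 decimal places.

Mismatches occur at site 5 (C/A), site 6 (G/C), site 13 (A/C), site 23 (A/U), site 27 (A/U).
p = 5/37 = 0.135135.
d = −0.75 · ln(1 − (4/3)·0.135135) = −0.75 · ln(0.819820) = −0.75 · (-0.198670) = 0.1490.

0.1490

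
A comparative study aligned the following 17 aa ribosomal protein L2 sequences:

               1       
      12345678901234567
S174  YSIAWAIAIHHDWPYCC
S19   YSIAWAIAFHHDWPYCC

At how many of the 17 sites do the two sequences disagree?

1

Differing sites — 9:I/F.
That gives 1 mismatch out of 17 aligned sites, so the Hamming distance is 1.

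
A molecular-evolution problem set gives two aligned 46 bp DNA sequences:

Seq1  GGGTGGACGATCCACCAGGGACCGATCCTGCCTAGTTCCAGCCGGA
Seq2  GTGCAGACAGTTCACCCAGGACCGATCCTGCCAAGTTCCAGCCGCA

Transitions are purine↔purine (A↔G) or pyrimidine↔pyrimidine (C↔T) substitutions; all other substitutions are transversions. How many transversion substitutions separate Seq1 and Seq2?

The sequences differ at positions 2 (G/T, transversion), 4 (T/C, transition), 5 (G/A, transition), 9 (G/A, transition), 10 (A/G, transition), 12 (C/T, transition), 17 (A/C, transversion), 18 (G/A, transition), 33 (T/A, transversion), 45 (G/C, transversion).
Of the 10 differences, 6 transitions and 4 transversions, so the answer is 4.

4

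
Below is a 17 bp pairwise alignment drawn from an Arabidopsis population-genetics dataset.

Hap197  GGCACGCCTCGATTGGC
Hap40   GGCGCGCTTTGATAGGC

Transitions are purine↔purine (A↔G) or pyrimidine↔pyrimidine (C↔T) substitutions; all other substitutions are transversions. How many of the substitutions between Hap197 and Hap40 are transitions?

Differing sites — 4:A/G (Ti); 8:C/T (Ti); 10:C/T (Ti); 14:T/A (Tv).
Of the 4 differences, 3 transitions and 1 transversion, so the answer is 3.

3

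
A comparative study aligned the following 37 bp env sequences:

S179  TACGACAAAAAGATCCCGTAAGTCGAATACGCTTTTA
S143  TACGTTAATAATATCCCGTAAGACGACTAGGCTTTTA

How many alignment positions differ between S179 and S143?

7

Mismatches occur at site 5 (A/T), site 6 (C/T), site 9 (A/T), site 12 (G/T), site 23 (T/A), site 27 (A/C), site 30 (C/G).
That gives 7 mismatches out of 37 aligned sites, so the Hamming distance is 7.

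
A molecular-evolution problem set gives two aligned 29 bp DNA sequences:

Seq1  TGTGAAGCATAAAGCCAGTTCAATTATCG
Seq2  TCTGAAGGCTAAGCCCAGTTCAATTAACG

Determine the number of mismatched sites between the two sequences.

The sequences differ at positions 2 (G/C), 8 (C/G), 9 (A/C), 13 (A/G), 14 (G/C), 27 (T/A).
That gives 6 mismatches out of 29 aligned sites, so the Hamming distance is 6.

6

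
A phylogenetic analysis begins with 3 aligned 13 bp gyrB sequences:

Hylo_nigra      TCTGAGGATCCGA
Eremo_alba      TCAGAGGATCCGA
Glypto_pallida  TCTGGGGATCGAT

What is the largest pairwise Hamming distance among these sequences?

5

Pairwise Hamming distances:
  Hylo_nigra vs Eremo_alba: 1
  Hylo_nigra vs Glypto_pallida: 4
  Eremo_alba vs Glypto_pallida: 5
The largest is 5, between Eremo_alba and Glypto_pallida.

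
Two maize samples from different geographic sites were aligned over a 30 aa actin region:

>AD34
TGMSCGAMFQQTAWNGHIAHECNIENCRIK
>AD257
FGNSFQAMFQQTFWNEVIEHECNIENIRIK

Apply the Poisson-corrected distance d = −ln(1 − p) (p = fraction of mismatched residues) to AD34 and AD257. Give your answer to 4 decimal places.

Mismatches occur at site 1 (T↔F), site 3 (M↔N), site 5 (C↔F), site 6 (G↔Q), site 13 (A↔F), site 16 (G↔E), site 17 (H↔V), site 19 (A↔E), site 27 (C↔I).
p = 9/30 = 0.300000.
d = −ln(1 − 0.300000) = −ln(0.700000) = 0.3567.

0.3567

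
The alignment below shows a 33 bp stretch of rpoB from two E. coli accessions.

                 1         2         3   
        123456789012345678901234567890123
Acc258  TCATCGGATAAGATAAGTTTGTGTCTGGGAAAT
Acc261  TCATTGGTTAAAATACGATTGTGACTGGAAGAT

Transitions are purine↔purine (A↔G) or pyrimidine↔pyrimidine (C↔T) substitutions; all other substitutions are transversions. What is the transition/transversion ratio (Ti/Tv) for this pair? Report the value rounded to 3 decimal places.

1.000

Mismatches occur at site 5 (C↔T, transition), site 8 (A↔T, transversion), site 12 (G↔A, transition), site 16 (A↔C, transversion), site 18 (T↔A, transversion), site 24 (T↔A, transversion), site 29 (G↔A, transition), site 31 (A↔G, transition).
Of the 8 differences, 4 transitions and 4 transversions, so Ti/Tv = 4/4 = 1.000.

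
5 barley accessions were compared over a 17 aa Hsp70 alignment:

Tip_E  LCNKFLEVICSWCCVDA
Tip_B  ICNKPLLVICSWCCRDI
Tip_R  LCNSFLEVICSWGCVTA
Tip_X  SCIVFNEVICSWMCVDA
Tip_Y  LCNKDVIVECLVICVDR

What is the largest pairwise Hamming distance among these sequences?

Pairwise Hamming distances:
  Tip_E vs Tip_B: 5
  Tip_E vs Tip_R: 3
  Tip_E vs Tip_X: 5
  Tip_E vs Tip_Y: 8
  Tip_B vs Tip_R: 8
  Tip_B vs Tip_X: 9
  Tip_B vs Tip_Y: 10
  Tip_R vs Tip_X: 6
  Tip_R vs Tip_Y: 10
  Tip_X vs Tip_Y: 11
The largest is 11, between Tip_X and Tip_Y.

11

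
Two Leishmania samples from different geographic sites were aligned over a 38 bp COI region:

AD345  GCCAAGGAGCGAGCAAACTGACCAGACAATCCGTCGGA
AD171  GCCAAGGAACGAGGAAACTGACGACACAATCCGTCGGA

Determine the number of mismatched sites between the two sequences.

4

The sequences differ at positions 9 (G/A), 14 (C/G), 23 (C/G), 25 (G/C).
That gives 4 mismatches out of 38 aligned sites, so the Hamming distance is 4.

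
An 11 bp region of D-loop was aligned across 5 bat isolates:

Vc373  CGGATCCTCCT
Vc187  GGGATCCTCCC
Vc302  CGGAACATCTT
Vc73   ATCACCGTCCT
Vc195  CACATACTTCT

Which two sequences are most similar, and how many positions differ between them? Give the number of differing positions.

2

Pairwise Hamming distances:
  Vc373 vs Vc187: 2
  Vc373 vs Vc302: 3
  Vc373 vs Vc73: 5
  Vc373 vs Vc195: 4
  Vc187 vs Vc302: 5
  Vc187 vs Vc73: 6
  Vc187 vs Vc195: 6
  Vc302 vs Vc73: 6
  Vc302 vs Vc195: 7
  Vc73 vs Vc195: 6
The smallest is 2, between Vc373 and Vc187.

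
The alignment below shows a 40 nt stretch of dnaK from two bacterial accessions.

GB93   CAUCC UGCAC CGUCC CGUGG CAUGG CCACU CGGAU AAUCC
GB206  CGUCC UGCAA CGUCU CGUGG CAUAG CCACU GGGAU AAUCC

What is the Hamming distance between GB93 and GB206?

The sequences differ at positions 2 (A/G), 10 (C/A), 15 (C/U), 24 (G/A), 31 (C/G).
That gives 5 mismatches out of 40 aligned sites, so the Hamming distance is 5.

5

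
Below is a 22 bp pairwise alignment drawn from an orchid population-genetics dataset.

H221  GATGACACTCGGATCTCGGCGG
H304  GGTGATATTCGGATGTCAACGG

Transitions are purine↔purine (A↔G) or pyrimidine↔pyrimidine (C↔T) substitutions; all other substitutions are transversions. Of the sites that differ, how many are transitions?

5

The sequences differ at positions 2 (A/G, transition), 6 (C/T, transition), 8 (C/T, transition), 15 (C/G, transversion), 18 (G/A, transition), 19 (G/A, transition).
Of the 6 differences, 5 transitions and 1 transversion, so the answer is 5.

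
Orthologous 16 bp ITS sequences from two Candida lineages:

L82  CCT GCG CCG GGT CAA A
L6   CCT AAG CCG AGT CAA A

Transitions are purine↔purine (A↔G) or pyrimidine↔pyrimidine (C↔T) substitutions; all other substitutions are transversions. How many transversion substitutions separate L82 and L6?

1

The sequences differ at positions 4 (G/A, transition), 5 (C/A, transversion), 10 (G/A, transition).
Of the 3 differences, 2 transitions and 1 transversion, so the answer is 1.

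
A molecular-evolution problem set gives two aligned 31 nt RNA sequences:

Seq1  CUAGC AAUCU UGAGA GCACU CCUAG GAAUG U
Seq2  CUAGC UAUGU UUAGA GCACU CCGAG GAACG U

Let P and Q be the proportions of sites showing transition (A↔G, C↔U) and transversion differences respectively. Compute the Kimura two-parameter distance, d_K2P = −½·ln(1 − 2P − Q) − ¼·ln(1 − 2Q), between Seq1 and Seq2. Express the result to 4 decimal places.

Differing sites — 6:A/U (Tv); 9:C/G (Tv); 12:G/U (Tv); 23:U/G (Tv); 29:U/C (Ti).
Of the 5 differences, 1 transition and 4 transversions over 31 sites: P = 1/31 = 0.032258, Q = 4/31 = 0.129032.
d = −0.5·ln(0.806452) − 0.25·ln(0.741936) = −0.5·(-0.215111) − 0.25·(-0.298492) = 0.1822.

0.1822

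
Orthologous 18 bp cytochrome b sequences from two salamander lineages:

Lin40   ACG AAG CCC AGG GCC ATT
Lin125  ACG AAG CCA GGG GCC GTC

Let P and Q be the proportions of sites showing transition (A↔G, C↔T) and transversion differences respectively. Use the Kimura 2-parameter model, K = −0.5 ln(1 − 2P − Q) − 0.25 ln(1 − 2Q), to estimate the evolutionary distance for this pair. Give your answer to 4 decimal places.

0.2757

Mismatches occur at site 9 (C↔A, transversion), site 10 (A↔G, transition), site 16 (A↔G, transition), site 18 (T↔C, transition).
Of the 4 differences, 3 transitions and 1 transversion over 18 sites: P = 3/18 = 0.166667, Q = 1/18 = 0.055556.
d = −0.5·ln(0.611110) − 0.25·ln(0.888888) = −0.5·(-0.492478) − 0.25·(-0.117784) = 0.2757.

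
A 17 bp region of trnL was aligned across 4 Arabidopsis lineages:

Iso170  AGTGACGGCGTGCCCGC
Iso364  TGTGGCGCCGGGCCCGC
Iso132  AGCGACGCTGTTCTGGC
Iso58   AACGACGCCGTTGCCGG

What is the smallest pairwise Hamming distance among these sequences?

4

Pairwise Hamming distances:
  Iso170 vs Iso364: 4
  Iso170 vs Iso132: 6
  Iso170 vs Iso58: 6
  Iso364 vs Iso132: 8
  Iso364 vs Iso58: 8
  Iso132 vs Iso58: 6
The smallest is 4, between Iso170 and Iso364.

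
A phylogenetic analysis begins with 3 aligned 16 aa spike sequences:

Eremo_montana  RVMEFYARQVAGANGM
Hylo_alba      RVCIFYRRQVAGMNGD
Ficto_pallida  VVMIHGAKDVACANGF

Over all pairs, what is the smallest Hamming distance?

5

Pairwise Hamming distances:
  Eremo_montana vs Hylo_alba: 5
  Eremo_montana vs Ficto_pallida: 8
  Hylo_alba vs Ficto_pallida: 10
The smallest is 5, between Eremo_montana and Hylo_alba.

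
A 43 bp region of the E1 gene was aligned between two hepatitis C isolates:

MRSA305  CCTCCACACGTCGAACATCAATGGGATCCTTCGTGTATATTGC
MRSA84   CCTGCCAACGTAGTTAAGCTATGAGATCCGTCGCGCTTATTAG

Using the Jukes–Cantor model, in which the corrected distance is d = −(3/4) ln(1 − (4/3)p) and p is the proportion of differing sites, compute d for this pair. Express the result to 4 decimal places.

The sequences differ at positions 4 (C/G), 6 (A/C), 7 (C/A), 12 (C/A), 14 (A/T), 15 (A/T), 16 (C/A), 18 (T/G), 20 (A/T), 24 (G/A), 30 (T/G), 34 (T/C), 36 (T/C), 37 (A/T), 42 (G/A), 43 (C/G).
p = 16/43 = 0.372093.
d = −0.75 · ln(1 − (4/3)·0.372093) = −0.75 · ln(0.503876) = −0.75 · (-0.685425) = 0.5141.

0.5141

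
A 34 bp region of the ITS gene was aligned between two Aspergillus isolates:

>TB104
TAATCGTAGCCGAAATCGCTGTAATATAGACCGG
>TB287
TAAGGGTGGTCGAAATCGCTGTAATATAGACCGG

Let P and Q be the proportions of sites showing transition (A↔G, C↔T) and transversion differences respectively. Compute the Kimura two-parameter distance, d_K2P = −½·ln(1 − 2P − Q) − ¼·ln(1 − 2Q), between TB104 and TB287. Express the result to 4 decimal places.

0.1284

The sequences differ at positions 4 (T/G, transversion), 5 (C/G, transversion), 8 (A/G, transition), 10 (C/T, transition).
Of the 4 differences, 2 transitions and 2 transversions over 34 sites: P = 2/34 = 0.058824, Q = 2/34 = 0.058824.
d = −0.5·ln(0.823528) − 0.25·ln(0.882352) = −0.5·(-0.194158) − 0.25·(-0.125164) = 0.1284.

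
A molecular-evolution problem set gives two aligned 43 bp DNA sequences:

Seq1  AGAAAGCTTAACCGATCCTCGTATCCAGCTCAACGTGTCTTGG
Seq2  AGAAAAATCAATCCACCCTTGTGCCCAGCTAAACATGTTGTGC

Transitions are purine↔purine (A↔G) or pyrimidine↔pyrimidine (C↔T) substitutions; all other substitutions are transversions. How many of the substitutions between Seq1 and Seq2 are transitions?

9

Differing sites — 6:G/A (Ti); 7:C/A (Tv); 9:T/C (Ti); 12:C/T (Ti); 14:G/C (Tv); 16:T/C (Ti); 20:C/T (Ti); 23:A/G (Ti); 24:T/C (Ti); 31:C/A (Tv); 35:G/A (Ti); 39:C/T (Ti); 40:T/G (Tv); 43:G/C (Tv).
Of the 14 differences, 9 transitions and 5 transversions, so the answer is 9.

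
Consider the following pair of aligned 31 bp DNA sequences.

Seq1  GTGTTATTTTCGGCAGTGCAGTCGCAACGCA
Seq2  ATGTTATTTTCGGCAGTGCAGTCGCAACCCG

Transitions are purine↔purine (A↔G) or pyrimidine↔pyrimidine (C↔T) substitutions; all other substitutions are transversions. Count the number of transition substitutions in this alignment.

The sequences differ at positions 1 (G/A, transition), 29 (G/C, transversion), 31 (A/G, transition).
Of the 3 differences, 2 transitions and 1 transversion, so the answer is 2.

2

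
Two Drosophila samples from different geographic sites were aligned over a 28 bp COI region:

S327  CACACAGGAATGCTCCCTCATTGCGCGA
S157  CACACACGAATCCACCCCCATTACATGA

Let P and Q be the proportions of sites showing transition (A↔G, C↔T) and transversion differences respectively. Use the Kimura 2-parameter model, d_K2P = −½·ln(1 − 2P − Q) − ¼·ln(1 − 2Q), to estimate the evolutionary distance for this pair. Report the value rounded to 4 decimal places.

0.3098

Differing sites — 7:G/C (Tv); 12:G/C (Tv); 14:T/A (Tv); 18:T/C (Ti); 23:G/A (Ti); 25:G/A (Ti); 26:C/T (Ti).
Of the 7 differences, 4 transitions and 3 transversions over 28 sites: P = 4/28 = 0.142857, Q = 3/28 = 0.107143.
d = −0.5·ln(0.607143) − 0.25·ln(0.785714) = −0.5·(-0.498991) − 0.25·(-0.241162) = 0.3098.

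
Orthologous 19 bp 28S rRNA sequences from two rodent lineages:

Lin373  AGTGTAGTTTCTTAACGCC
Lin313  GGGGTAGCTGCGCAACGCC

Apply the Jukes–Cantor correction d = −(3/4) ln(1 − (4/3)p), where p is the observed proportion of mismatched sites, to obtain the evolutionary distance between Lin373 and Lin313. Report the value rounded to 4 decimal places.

The sequences differ at positions 1 (A/G), 3 (T/G), 8 (T/C), 10 (T/G), 12 (T/G), 13 (T/C).
p = 6/19 = 0.315789.
d = −0.75 · ln(1 − (4/3)·0.315789) = −0.75 · ln(0.578948) = −0.75 · (-0.546543) = 0.4099.

0.4099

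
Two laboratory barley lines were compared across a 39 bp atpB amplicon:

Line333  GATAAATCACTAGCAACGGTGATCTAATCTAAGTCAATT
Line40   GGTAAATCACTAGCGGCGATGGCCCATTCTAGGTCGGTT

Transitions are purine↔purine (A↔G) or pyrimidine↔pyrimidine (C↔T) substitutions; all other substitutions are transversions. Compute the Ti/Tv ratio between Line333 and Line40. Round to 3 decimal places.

Mismatches occur at site 2 (A/G, transition), site 15 (A/G, transition), site 16 (A/G, transition), site 19 (G/A, transition), site 22 (A/G, transition), site 23 (T/C, transition), site 25 (T/C, transition), site 27 (A/T, transversion), site 32 (A/G, transition), site 36 (A/G, transition), site 37 (A/G, transition).
Of the 11 differences, 10 transitions and 1 transversion, so Ti/Tv = 10/1 = 10.000.

10.000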